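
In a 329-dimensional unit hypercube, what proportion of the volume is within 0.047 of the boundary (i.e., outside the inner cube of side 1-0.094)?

Shell fraction = 1 - (1-0.094)^329 ≈ 1 - 7.856e-15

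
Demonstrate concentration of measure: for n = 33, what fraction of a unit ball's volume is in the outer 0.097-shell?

1 - (1-0.097)^33 ≈ 0.96551 ≈ 96.55%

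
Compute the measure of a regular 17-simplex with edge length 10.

V_17 = √(18) · 10^17 / (17! · 2^(17/2)) ≈ 3.29468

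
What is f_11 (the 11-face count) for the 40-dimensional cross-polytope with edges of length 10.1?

Number of 11-faces = 2^(11+1) · C(40,11+1) = 4096 · 5586853480 = 22883751854080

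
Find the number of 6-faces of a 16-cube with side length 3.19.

Choose 6 of 16 axes to span the face (C(16,6) = 8008 ways), then fix each of the remaining 10 coordinates at one of its two extreme values (2^10 = 1024 ways): 8008·1024 = 8200192.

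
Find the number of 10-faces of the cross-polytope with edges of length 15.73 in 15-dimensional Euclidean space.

An n-cross-polytope has 2^(k+1)·C(n,k+1) k-faces. Here 2^11·C(15,11) = 2048·1365 = 2795520.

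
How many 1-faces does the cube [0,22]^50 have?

Each of the 2^50 = 1125899906842624 vertices has degree 50; total edges = 50·2^50/2 = 28147497671065600.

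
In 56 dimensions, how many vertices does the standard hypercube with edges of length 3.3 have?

Each vertex is a binary string of length 56, so there are 2^56 = 72057594037927936.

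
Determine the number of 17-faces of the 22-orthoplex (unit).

Number of 17-faces = 2^(17+1) · C(22,17+1) = 262144 · 7315 = 1917583360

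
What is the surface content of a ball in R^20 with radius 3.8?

S_20(3.8) = 2·π^(20/2)·(3.8)^19 / Γ(20/2) ≈ 5.3537e+10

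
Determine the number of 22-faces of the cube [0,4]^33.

Choose 22 of 33 axes to span the face (C(33,22) = 193536720 ways), then fix each of the remaining 11 coordinates at one of its two extreme values (2^11 = 2048 ways): 193536720·2048 = 396363202560.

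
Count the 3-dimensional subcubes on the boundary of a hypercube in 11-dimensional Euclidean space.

Choose 3 of 11 axes to span the face (C(11,3) = 165 ways), then fix each of the remaining 8 coordinates at one of its two extreme values (2^8 = 256 ways): 165·256 = 42240.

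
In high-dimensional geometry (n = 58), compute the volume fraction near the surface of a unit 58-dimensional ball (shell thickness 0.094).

1 - (1-0.094)^58 ≈ 0.996738 ≈ 99.67%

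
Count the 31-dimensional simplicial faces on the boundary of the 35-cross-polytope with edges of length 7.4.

f_31(35-orthoplex) = 2^32 · (35 choose 32) = 28110560952320.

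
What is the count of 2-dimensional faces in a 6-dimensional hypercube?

An n-cube has C(n,k)·2^(n-k) k-faces. Here C(6,2)·2^4 = 15·16 = 240.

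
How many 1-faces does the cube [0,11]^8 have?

The 8-cube has n·2^(n-1) = 8·2^7 = 8·128 = 1024 edges.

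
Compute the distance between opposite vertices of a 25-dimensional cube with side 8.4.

||(8.4,8.4,...,8.4)|| = √(25)·8.4 = 42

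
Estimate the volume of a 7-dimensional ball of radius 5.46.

The n-ball volume is π^(n/2)·r^n/Γ(n/2+1). With n=7, r=5.46: V ≈ 683485.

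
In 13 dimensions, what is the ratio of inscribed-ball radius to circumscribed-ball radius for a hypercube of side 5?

For an n-cube of any side s, the inradius is s/2 and the circumradius is s√n/2, so the ratio is 1/√13 ≈ 0.27735.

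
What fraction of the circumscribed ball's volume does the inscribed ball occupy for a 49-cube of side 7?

The radii are 7/2 and 7√49/2, so the volume ratio is (1/√49)^49 = 49^{-49/2} ≈ 3.89221e-42.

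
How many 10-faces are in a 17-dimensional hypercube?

An n-cube has C(n,k)·2^(n-k) k-faces. Here C(17,10)·2^7 = 19448·128 = 2489344.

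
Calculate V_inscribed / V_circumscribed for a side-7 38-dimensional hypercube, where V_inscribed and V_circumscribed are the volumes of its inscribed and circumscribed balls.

The radii are 7/2 and 7√38/2, so the volume ratio is (1/√38)^38 = 38^{-38/2} ≈ 9.64077e-31.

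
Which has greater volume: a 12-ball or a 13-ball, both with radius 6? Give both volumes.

V_12(6) ≈ 2.90658e+09. V_13(6) ≈ 1.18934e+10. The 13-ball is larger.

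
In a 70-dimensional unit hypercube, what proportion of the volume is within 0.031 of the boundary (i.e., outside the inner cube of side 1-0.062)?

The inner cube has side 1-2·0.031 = 0.938 and volume (0.938)^70 ≈ 0.01133, so the shell holds 0.988671 of the volume.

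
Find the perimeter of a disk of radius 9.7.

|∂B_2(9.7)| = 2πr = 2π·9.7 ≈ 60.9469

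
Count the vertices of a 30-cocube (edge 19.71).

The vertices are ±e_1, ..., ±e_30, so there are 2·30 = 60.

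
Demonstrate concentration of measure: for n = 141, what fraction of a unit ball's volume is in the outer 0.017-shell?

1 - (1-0.017)^141 ≈ 0.910865 ≈ 91.09%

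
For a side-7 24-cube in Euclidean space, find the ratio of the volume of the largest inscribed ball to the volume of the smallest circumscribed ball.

The radii are 7/2 and 7√24/2, so the volume ratio is (1/√24)^24 = 24^{-24/2} ≈ 2.7382e-17.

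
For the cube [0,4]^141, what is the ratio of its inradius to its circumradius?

For an n-cube of any side s, the inradius is s/2 and the circumradius is s√n/2, so the ratio is 1/√141 ≈ 0.0842152.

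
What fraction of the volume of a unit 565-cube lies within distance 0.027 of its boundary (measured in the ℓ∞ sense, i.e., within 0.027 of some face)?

The inner cube has side 1-2·0.027 = 0.946 and volume (0.946)^565 ≈ 2.391e-14, so the shell holds 1 - 2.391e-14 of the volume.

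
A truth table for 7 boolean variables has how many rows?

Each vertex is a binary string of length 7, so there are 2^7 = 128.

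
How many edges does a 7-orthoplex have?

Number of 1-faces = 2^(1+1) · C(7,1+1) = 4 · 21 = 84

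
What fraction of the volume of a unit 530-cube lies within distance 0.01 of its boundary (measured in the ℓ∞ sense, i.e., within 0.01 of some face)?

Shell fraction = 1 - (1-0.02)^530 ≈ 0.999978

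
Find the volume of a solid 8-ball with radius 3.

V = 2187·π^4/8 ≈ 26629.2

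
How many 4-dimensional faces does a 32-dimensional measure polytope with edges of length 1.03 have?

Number of 4-faces = C(32,4) · 2^(32-4) = 35960 · 268435456 = 9652938997760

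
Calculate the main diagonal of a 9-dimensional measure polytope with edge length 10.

The space diagonal of an n-cube of side s is s√n. Here 10·√9 = 30.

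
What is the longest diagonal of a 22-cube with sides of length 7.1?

The space diagonal of an n-cube of side s is s√n. Here 7.1·√22 ≈ 33.302.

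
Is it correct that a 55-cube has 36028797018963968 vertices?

True. The 55-cube has 2^55 = 36028797018963968 vertices.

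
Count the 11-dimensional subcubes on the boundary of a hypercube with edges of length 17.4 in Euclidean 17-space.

f_11(17-cube) = (17 choose 11) · 2^6 = 792064.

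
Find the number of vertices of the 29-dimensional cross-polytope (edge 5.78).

The 29-dimensional cross-polytope has 2n = 2·29 = 58 vertices.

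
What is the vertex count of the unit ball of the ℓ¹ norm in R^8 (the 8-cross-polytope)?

The vertices are ±e_1, ..., ±e_8, so there are 2·8 = 16.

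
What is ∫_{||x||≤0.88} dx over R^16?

The n-ball volume is π^(n/2)·r^n/Γ(n/2+1). With n=16, r=0.88: V ≈ 0.030437.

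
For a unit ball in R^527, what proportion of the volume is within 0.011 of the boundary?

Shell fraction = 1 - (1-0.011)^527 ≈ 0.997059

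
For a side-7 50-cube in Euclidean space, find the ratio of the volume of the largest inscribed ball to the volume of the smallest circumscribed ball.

Volume scales as r^n, and r_in/r_out = 1/√50, giving (1/√50)^50 ≈ 3.35544e-43.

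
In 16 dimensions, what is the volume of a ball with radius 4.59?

Volume = π^{16/2}·(4.59)^16/Γ(9) ≈ 9.13443e+09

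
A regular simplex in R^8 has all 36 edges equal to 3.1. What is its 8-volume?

For a regular n-simplex with edge a, V = (a^n / n!)·√((n+1)/2^n). With a=3.1, n=8: V ≈ 0.039662.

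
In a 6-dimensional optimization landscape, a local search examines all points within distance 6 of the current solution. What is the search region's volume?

V_6(6) = π^(6/2) · (6)^6 / Γ(6/2 + 1) = 7776·π^3 ≈ 241105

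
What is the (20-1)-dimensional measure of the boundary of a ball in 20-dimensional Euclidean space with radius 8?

S_20(8) = 2·π^(20/2)·(8)^19 / Γ(20/2) = 2251799813685248·π^10/2835 ≈ 7.43833e+16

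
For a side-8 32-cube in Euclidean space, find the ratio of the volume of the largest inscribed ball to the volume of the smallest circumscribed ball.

Volume scales as r^n, and r_in/r_out = 1/√32, giving (1/√32)^32 ≈ 8.27181e-25.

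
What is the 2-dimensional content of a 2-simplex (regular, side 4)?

Area = (√3/4) · 4² = 6.9282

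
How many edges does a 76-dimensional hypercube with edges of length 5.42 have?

Number of 1-faces = C(76,1)·2^(76-1) = 76·37778931862957161709568 = 2871198821584744289927168.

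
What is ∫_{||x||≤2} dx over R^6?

V_6(2) = π^(6/2) · (2)^6 / Γ(6/2 + 1) = 32·π^3/3 ≈ 330.734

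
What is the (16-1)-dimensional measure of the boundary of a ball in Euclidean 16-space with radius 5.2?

The surface area of an n-ball is 2π^(n/2) r^(n-1) / Γ(n/2). For n=16, r=5.2: 2.06942e+11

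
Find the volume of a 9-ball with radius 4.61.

V_9(4.61) = π^(9/2) · (4.61)^9 / Γ(9/2 + 1) ≈ 3.10189e+06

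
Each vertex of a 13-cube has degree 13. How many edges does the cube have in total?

Number of 1-faces = C(13,1)·2^(13-1) = 13·4096 = 53248.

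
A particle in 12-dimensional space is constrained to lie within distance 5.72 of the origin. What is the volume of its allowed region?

Volume = π^{12/2}·(5.72)^12/Γ(7) ≈ 1.63802e+09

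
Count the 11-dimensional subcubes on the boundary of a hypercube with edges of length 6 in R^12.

An n-cube has C(n,k)·2^(n-k) k-faces. Here C(12,11)·2^1 = 12·2 = 24.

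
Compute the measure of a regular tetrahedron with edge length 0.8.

Volume = (√2/12) · 0.8³ = 0.0603398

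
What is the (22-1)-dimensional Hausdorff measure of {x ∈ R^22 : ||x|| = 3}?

The surface area of an n-ball is 2π^(n/2) r^(n-1) / Γ(n/2). For n=22, r=3: 129140163·π^11/22400 ≈ 1.69614e+09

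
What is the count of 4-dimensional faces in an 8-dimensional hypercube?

Number of 4-faces = C(8,4) · 2^(8-4) = 70 · 16 = 1120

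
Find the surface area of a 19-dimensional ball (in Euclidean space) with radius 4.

The surface area of an n-ball is 2π^(n/2) r^(n-1) / Γ(n/2). For n=19, r=4: 70368744177664·π^9/34459425 ≈ 6.08724e+10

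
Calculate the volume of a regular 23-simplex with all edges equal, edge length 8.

For a regular n-simplex with edge a, V = (a^n / n!)·√((n+1)/2^n). With a=8, n=23: V ≈ 3.86221e-05.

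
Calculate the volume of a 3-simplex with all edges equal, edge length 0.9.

Volume = (√2/12) · 0.9³ = 0.0859135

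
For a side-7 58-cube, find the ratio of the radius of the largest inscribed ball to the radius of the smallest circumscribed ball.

For an n-cube of any side s, the inradius is s/2 and the circumradius is s√n/2, so the ratio is 1/√58 ≈ 0.131306.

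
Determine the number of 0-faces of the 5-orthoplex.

An n-cross-polytope has 2^(k+1)·C(n,k+1) k-faces. Here 2^1·C(5,1) = 2·5 = 10.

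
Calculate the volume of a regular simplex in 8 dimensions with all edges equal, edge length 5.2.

V_8 = √(9) · 5.2^8 / (8! · 2^(8/2)) ≈ 2.48604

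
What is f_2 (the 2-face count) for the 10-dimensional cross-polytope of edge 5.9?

An n-cross-polytope has 2^(k+1)·C(n,k+1) k-faces. Here 2^3·C(10,3) = 8·120 = 960.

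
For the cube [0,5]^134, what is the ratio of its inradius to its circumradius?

For an n-cube of any side s, the inradius is s/2 and the circumradius is s√n/2, so the ratio is 1/√134 ≈ 0.0863868.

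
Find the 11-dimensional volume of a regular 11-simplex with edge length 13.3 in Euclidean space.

For a regular n-simplex with edge a, V = (a^n / n!)·√((n+1)/2^n). With a=13.3, n=11: V ≈ 4417.11.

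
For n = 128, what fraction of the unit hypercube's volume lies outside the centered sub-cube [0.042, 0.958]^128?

Shell fraction = 1 - (1-0.084)^128 ≈ 0.999987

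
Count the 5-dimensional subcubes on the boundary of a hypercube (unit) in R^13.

Number of 5-faces = C(13,5) · 2^(13-5) = 1287 · 256 = 329472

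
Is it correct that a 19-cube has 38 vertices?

False. The 19-cube has 2^19 = 524288 vertices.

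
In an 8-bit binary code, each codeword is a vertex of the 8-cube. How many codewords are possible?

Number of vertices = 2^8 = 256.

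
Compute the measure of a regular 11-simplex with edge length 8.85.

Volume = 8.85^11 · √(12/2^11) / 11! ≈ 50.0203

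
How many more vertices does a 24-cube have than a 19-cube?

The 24-cube has 2^24 = 16777216 vertices. The 19-cube has 2^19 = 524288 vertices. Difference: 16777216 - 524288 = 16252928.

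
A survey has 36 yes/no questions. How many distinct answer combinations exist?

An n-cube has 2^n vertices; for n = 36 that is 2^36 = 68719476736.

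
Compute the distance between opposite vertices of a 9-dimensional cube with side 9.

The space diagonal of an n-cube of side s is s√n. Here 9·√9 = 27.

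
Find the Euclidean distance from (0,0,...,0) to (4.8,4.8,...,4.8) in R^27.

The space diagonal of an n-cube of side s is s√n. Here 4.8·√27 ≈ 24.9415.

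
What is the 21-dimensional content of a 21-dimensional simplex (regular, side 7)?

V = (7^21 / 21!) · √((21+1) / 2^21) ≈ 3.54088e-05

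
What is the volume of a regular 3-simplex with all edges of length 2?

Volume = (√2/12) · 2³ = 0.942809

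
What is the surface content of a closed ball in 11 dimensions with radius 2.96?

S_11(2.96) = 2·π^(11/2)·(2.96)^10 / Γ(11/2) ≈ 1.07008e+06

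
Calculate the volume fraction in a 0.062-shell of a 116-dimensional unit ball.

1 - (1-0.062)^116 ≈ 0.999404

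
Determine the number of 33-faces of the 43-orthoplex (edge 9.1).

f_33(43-orthoplex) = 2^34 · (43 choose 34) = 9688106104080302080.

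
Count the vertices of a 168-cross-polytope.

The vertices are ±e_1, ..., ±e_168, so there are 2·168 = 336.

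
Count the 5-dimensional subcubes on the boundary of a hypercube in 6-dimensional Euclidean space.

f_5(6-cube) = (6 choose 5) · 2^1 = 12.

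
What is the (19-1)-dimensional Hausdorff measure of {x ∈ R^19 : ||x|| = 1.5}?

S_19(1.5) = 2·π^(19/2)·(1.5)^18 / Γ(19/2) = 4782969·π^9/108908800 ≈ 1309.13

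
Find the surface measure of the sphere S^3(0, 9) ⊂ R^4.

S_4(9) = 2·π^(4/2)·(9)^3 / Γ(4/2) = 1458·π^2 ≈ 14389.9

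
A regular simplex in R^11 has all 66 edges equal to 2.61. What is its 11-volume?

Volume = 2.61^11 · √(12/2^11) / 11! ≈ 7.34202e-05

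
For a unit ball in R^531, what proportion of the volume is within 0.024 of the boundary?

1 - (1-0.024)^531 ≈ 0.9999975005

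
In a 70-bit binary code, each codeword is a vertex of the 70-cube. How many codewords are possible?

An n-cube has 2^n vertices; for n = 70 that is 2^70 = 1180591620717411303424.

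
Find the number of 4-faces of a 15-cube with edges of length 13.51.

Choose 4 of 15 axes to span the face (C(15,4) = 1365 ways), then fix each of the remaining 11 coordinates at one of its two extreme values (2^11 = 2048 ways): 1365·2048 = 2795520.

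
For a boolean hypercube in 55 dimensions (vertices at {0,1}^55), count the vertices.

Each vertex is a binary string of length 55, so there are 2^55 = 36028797018963968.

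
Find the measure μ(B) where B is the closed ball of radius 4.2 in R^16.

V_16(4.2) = π^(16/2) · (4.2)^16 / Γ(16/2 + 1) ≈ 2.20631e+09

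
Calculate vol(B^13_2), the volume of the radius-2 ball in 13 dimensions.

The n-ball volume is π^(n/2)·r^n/Γ(n/2+1). With n=13, r=2: V = 1048576·π^6/135135 ≈ 7459.87.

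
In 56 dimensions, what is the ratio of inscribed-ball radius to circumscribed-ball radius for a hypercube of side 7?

For an n-cube of any side s, the inradius is s/2 and the circumradius is s√n/2, so the ratio is 1/√56 ≈ 0.133631.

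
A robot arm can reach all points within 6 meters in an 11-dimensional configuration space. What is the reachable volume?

Volume = π^{11/2}·(6)^11/Γ(13/2) = 859963392·π^5/385 ≈ 6.83547e+08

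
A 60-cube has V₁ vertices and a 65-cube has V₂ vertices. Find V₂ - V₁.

V₁ = 2^60 = 1152921504606846976. V₂ = 2^65 = 36893488147419103232. V₂ - V₁ = 35740566642812256256.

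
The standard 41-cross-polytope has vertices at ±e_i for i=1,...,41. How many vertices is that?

The vertices are ±e_1, ..., ±e_41, so there are 2·41 = 82.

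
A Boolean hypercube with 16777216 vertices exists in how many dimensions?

n = log_2(16777216) = 24.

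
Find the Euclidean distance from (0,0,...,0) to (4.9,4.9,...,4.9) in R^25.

Diagonal = √25 · 4.9 = 24.5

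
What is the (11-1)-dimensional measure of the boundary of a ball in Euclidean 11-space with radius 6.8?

S_11(6.8) = 2·π^(11/2)·(6.8)^10 / Γ(11/2) ≈ 4.38114e+09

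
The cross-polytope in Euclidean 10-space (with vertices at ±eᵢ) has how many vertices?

The vertices are ±e_1, ..., ±e_10, so there are 2·10 = 20.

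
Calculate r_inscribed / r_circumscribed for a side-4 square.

For an n-cube of any side s, the inradius is s/2 and the circumradius is s√n/2, so the ratio is 1/√2 ≈ 0.707107.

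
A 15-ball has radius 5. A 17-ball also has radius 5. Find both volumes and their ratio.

V_15(5) ≈ 1.16407e+10. V_17(5) ≈ 1.0756e+11. Ratio V_15/V_17 ≈ 0.1082.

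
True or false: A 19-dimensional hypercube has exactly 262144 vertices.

False. The 19-cube has 2^19 = 524288 vertices.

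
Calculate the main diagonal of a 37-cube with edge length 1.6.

The space diagonal of an n-cube of side s is s√n. Here 1.6·√37 ≈ 9.73242.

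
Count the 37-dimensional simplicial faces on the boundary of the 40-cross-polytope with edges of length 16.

An n-cross-polytope has 2^(k+1)·C(n,k+1) k-faces. Here 2^38·C(40,38) = 274877906944·780 = 214404767416320.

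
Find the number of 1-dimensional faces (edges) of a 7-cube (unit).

Number of 1-faces = C(7,1)·2^(7-1) = 7·64 = 448.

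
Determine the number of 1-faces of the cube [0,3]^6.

f_1(6-cube) = (6 choose 1) · 2^5 = 192.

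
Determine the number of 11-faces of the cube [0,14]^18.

An n-cube has C(n,k)·2^(n-k) k-faces. Here C(18,11)·2^7 = 31824·128 = 4073472.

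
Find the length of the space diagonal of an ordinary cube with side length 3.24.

||(3.24,3.24,...,3.24)|| = √(3)·3.24 ≈ 5.61184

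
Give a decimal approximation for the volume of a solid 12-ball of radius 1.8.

V_12(1.8) = π^(12/2) · (1.8)^12 / Γ(12/2 + 1) ≈ 1544.67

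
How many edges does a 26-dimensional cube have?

The 26-cube has n·2^(n-1) = 26·2^25 = 26·33554432 = 872415232 edges.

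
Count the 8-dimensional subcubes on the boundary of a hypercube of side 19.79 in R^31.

Choose 8 of 31 axes to span the face (C(31,8) = 7888725 ways), then fix each of the remaining 23 coordinates at one of its two extreme values (2^23 = 8388608 ways): 7888725·8388608 = 66175421644800.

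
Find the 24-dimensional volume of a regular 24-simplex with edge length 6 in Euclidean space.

For a regular n-simplex with edge a, V = (a^n / n!)·√((n+1)/2^n). With a=6, n=24: V ≈ 9.32254e-09.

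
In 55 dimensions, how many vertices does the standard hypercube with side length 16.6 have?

Each vertex is a binary string of length 55, so there are 2^55 = 36028797018963968.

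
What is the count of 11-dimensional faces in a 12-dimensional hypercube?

An n-cube has C(n,k)·2^(n-k) k-faces. Here C(12,11)·2^1 = 12·2 = 24.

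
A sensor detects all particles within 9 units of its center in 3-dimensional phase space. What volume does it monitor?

V_3(9) = π^(3/2) · (9)^3 / Γ(3/2 + 1) = 972·π ≈ 3053.63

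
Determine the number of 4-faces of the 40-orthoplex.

f_4(40-orthoplex) = 2^5 · (40 choose 5) = 21056256.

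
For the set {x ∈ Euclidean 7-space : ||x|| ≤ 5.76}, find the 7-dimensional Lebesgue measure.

V_7(5.76) = π^(7/2) · (5.76)^7 / Γ(7/2 + 1) ≈ 993889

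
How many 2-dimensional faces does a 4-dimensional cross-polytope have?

f_2(4-orthoplex) = 2^3 · (4 choose 3) = 32.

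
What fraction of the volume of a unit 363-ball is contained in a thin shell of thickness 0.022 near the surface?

1 - (1-0.022)^363 ≈ 0.999689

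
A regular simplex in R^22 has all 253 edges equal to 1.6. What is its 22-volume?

V_22 = √(23) · 1.6^22 / (22! · 2^(22/2)) ≈ 6.44773e-20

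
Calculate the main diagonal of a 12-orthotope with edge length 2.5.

The space diagonal of an n-cube of side s is s√n. Here 2.5·√12 ≈ 8.66025.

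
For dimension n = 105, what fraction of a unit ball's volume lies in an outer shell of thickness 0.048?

1 - (1-0.048)^105 ≈ 0.994287 ≈ 99.43%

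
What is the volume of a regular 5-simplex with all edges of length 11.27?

For a regular n-simplex with edge a, V = (a^n / n!)·√((n+1)/2^n). With a=11.27, n=5: V ≈ 656.053.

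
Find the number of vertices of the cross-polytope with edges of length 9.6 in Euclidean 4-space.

f_0(4-orthoplex) = 2^1 · (4 choose 1) = 8.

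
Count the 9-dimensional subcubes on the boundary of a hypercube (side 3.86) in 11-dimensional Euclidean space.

f_9(11-cube) = (11 choose 9) · 2^2 = 220.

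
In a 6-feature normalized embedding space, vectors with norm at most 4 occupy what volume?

V = 2048·π^3/3 ≈ 21167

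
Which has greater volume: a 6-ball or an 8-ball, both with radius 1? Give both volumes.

V_6(1) ≈ 5.16771. V_8(1) ≈ 4.05871. The 6-ball is larger.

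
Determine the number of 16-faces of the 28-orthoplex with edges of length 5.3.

f_16(28-orthoplex) = 2^17 · (28 choose 17) = 2814663720960.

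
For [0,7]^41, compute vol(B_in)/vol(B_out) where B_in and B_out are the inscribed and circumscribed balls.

V_in/V_out = n^(-n/2) = 41^(-41/2) ≈ 8.66824e-34.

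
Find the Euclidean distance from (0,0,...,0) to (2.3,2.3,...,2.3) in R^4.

The space diagonal of an n-cube of side s is s√n. Here 2.3·√4 = 4.6.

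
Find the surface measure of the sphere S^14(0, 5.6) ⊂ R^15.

The surface area of an n-ball is 2π^(n/2) r^(n-1) / Γ(n/2). For n=15, r=5.6: 1.70669e+11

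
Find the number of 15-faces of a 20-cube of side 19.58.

Number of 15-faces = C(20,15) · 2^(20-15) = 15504 · 32 = 496128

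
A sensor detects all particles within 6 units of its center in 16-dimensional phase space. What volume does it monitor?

Volume = π^{16/2}·(6)^16/Γ(9) = 2448880128·π^8/35 ≈ 6.63894e+11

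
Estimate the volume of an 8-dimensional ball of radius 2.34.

The n-ball volume is π^(n/2)·r^n/Γ(n/2+1). With n=8, r=2.34: V ≈ 3648.51.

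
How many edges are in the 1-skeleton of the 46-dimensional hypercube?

The 46-cube has n·2^(n-1) = 46·2^45 = 46·35184372088832 = 1618481116086272 edges.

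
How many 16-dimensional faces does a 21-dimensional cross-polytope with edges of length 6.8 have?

Each 16-face is the convex hull of 17 vertices, one chosen as ±e_i from each of 17 distinct axes: 2^17·C(21,17) = 784465920.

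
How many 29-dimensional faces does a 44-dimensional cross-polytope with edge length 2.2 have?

Number of 29-faces = 2^(29+1) · C(44,29+1) = 1073741824 · 114955808528 = 123432859528249475072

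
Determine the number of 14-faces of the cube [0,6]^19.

f_14(19-cube) = (19 choose 14) · 2^5 = 372096.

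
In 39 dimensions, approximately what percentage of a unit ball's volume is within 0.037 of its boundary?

1 - (1-0.037)^39 ≈ 0.77016 ≈ 77.02%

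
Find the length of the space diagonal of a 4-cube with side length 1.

Diagonal = √4 · 1 = 2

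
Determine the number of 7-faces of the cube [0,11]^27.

f_7(27-cube) = (27 choose 7) · 2^20 = 931166945280.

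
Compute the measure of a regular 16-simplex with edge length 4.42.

For a regular n-simplex with edge a, V = (a^n / n!)·√((n+1)/2^n). With a=4.42, n=16: V ≈ 1.63351e-05.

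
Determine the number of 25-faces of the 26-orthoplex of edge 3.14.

Number of 25-faces = 2^(25+1) · C(26,25+1) = 67108864 · 1 = 67108864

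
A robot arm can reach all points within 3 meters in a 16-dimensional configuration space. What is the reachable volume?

Volume = π^{16/2}·(3)^16/Γ(9) = 4782969·π^8/4480 ≈ 1.01302e+07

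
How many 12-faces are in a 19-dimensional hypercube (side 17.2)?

An n-cube has C(n,k)·2^(n-k) k-faces. Here C(19,12)·2^7 = 50388·128 = 6449664.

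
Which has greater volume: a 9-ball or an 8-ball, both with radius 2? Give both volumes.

V_9(2) ≈ 1688.84. V_8(2) ≈ 1039.03. The 9-ball is larger.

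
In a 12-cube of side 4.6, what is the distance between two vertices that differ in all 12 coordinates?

d = √(4.6² + 4.6² + ... + 4.6²) [12 terms] = √(12·4.6²) = 4.6√12 ≈ 15.9349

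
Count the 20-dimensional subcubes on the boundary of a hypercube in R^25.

Number of 20-faces = C(25,20) · 2^(25-20) = 53130 · 32 = 1700160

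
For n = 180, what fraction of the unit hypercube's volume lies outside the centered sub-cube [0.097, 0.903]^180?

Shell fraction = 1 - (1-0.194)^180 ≈ 1 - 1.381e-17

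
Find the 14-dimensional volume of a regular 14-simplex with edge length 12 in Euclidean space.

V = (12^14 / 14!) · √((14+1) / 2^14) ≈ 445.62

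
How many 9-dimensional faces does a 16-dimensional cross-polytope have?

Each 9-face is the convex hull of 10 vertices, one chosen as ±e_i from each of 10 distinct axes: 2^10·C(16,10) = 8200192.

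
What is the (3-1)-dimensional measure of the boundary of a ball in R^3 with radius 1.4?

|∂B_3(1.4)| = 4πr² = 4π·(1.4)² ≈ 24.6301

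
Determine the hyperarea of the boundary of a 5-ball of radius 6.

S = n·V_n(r)/r = 5·V_5(6)/6 (volume-to-surface relation), giving 3456·π^2 ≈ 34109.4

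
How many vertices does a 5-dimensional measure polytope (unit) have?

An n-cube has 2^n vertices; for n = 5 that is 2^5 = 32.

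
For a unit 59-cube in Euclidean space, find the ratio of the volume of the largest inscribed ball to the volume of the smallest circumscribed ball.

The radii are 1/2 and 1√59/2, so the volume ratio is (1/√59)^59 = 59^{-59/2} ≈ 5.75262e-53.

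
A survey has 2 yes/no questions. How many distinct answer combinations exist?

An n-cube has 2^n vertices; for n = 2 that is 2^2 = 4.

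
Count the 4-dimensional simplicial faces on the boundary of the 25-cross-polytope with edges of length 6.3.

Each 4-face is the convex hull of 5 vertices, one chosen as ±e_i from each of 5 distinct axes: 2^5·C(25,5) = 1700160.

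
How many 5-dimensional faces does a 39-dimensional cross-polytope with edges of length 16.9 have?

Number of 5-faces = 2^(5+1) · C(39,5+1) = 64 · 3262623 = 208807872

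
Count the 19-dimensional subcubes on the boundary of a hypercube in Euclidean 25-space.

An n-cube has C(n,k)·2^(n-k) k-faces. Here C(25,19)·2^6 = 177100·64 = 11334400.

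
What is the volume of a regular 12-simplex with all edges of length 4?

V_12 = √(13) · 4^12 / (12! · 2^(12/2)) ≈ 0.00197322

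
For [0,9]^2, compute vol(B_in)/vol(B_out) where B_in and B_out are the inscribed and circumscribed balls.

Volume scales as r^n, and r_in/r_out = 1/√2, giving (1/√2)^2 ≈ 0.5.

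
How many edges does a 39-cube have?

The 39-cube has n·2^(n-1) = 39·2^38 = 39·274877906944 = 10720238370816 edges.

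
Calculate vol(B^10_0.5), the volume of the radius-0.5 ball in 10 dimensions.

V_10(0.5) = π^(10/2) · (0.5)^10 / Γ(10/2 + 1) = π^5/122880 ≈ 0.00249039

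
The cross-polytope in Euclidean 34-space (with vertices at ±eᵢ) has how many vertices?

Number of vertices = 2n = 68.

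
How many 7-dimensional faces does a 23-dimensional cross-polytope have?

f_7(23-orthoplex) = 2^8 · (23 choose 8) = 125520384.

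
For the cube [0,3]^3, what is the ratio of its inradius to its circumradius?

For an n-cube of any side s, the inradius is s/2 and the circumradius is s√n/2, so the ratio is 1/√3 ≈ 0.57735.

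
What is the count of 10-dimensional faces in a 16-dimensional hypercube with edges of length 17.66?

f_10(16-cube) = (16 choose 10) · 2^6 = 512512.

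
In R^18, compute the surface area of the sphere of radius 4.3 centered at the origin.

The surface area of an n-ball is 2π^(n/2) r^(n-1) / Γ(n/2). For n=18, r=4.3: 8.68604e+10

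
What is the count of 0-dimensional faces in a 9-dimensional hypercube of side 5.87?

An n-cube has C(n,k)·2^(n-k) k-faces. Here C(9,0)·2^9 = 1·512 = 512.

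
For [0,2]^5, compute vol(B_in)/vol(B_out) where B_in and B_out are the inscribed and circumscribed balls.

V_in / V_out = (r_in/r_out)^5 = (1/√5)^5 = 5^(-5/2) ≈ 0.0178885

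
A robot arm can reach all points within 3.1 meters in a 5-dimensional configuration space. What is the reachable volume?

V_5(3.1) = π^(5/2) · (3.1)^5 / Γ(5/2 + 1) ≈ 1506.98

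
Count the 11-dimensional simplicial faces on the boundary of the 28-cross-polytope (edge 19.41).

An n-cross-polytope has 2^(k+1)·C(n,k+1) k-faces. Here 2^12·C(28,12) = 4096·30421755 = 124607508480.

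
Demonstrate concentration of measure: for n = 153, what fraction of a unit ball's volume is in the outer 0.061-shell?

1 - (1-0.061)^153 ≈ 0.999934 ≈ 99.9934%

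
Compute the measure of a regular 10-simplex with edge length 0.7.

For a regular n-simplex with edge a, V = (a^n / n!)·√((n+1)/2^n). With a=0.7, n=10: V ≈ 8.06796e-10.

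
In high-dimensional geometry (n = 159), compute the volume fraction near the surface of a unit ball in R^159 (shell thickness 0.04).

1 - (1-0.04)^159 ≈ 0.998483 ≈ 99.85%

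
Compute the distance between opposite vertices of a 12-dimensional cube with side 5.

The space diagonal of an n-cube of side s is s√n. Here 5·√12 ≈ 17.3205.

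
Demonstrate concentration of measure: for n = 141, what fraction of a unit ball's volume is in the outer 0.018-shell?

1 - (1-0.018)^141 ≈ 0.922782 ≈ 92.28%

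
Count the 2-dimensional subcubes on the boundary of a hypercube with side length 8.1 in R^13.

Choose 2 of 13 axes to span the face (C(13,2) = 78 ways), then fix each of the remaining 11 coordinates at one of its two extreme values (2^11 = 2048 ways): 78·2048 = 159744.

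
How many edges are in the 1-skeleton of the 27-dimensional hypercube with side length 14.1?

Each of the 2^27 = 134217728 vertices has degree 27; total edges = 27·2^27/2 = 1811939328.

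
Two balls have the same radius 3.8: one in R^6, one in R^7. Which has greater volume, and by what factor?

V_6(3.8) ≈ 15559.7, V_7(3.8) ≈ 54058.7. The 7-ball is larger by a factor of 3.474.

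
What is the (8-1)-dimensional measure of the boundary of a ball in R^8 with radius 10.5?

S_8(10.5) = 2·π^(8/2)·(10.5)^7 / Γ(8/2) = 600362847·π^4/128 ≈ 4.56881e+08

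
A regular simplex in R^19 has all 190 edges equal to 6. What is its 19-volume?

V = (6^19 / 19!) · √((19+1) / 2^19) ≈ 3.09392e-05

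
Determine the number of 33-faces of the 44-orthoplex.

Number of 33-faces = 2^(33+1) · C(44,33+1) = 17179869184 · 2481256778 = 42627666857953329152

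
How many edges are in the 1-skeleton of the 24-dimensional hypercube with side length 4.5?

Each of the 2^24 = 16777216 vertices has degree 24; total edges = 24·2^24/2 = 201326592.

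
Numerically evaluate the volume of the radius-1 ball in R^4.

The n-ball volume is π^(n/2)·r^n/Γ(n/2+1). With n=4, r=1: V = π^2/2 ≈ 4.9348.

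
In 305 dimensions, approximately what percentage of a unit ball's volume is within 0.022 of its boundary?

1 - (1-0.022)^305 ≈ 0.998869 ≈ 99.89%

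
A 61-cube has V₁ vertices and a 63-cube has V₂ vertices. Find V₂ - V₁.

V₁ = 2^61 = 2305843009213693952. V₂ = 2^63 = 9223372036854775808. V₂ - V₁ = 6917529027641081856.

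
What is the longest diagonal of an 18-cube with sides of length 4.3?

Diagonal = √18 · 4.3 ≈ 18.2434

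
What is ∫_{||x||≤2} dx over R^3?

Volume = π^{3/2}·(2)^3/Γ(5/2) = 32·π/3 ≈ 33.5103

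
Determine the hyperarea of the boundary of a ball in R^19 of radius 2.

The surface area of an n-ball is 2π^(n/2) r^(n-1) / Γ(n/2). For n=19, r=2: 268435456·π^9/34459425 ≈ 232210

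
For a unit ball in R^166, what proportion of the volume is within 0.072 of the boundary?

V(inner)/V(outer) = ((1-0.072)/1)^166 ≈ 4.102e-06, so the shell fraction is 0.9999958983.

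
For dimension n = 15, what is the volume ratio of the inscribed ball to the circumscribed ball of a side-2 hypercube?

V_in / V_out = (r_in/r_out)^15 = (1/√15)^15 = 15^(-15/2) ≈ 1.51118e-09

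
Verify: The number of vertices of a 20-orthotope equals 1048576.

True. The 20-cube has 2^20 = 1048576 vertices.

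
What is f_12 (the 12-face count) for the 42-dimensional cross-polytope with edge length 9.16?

An n-cross-polytope has 2^(k+1)·C(n,k+1) k-faces. Here 2^13·C(42,13) = 8192·25518731280 = 209049446645760.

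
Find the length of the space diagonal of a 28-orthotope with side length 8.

d = √(8² + 8² + ... + 8²) [28 terms] = √(28·8²) = 8√28 ≈ 42.332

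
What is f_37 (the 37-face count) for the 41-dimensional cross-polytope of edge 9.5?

f_37(41-orthoplex) = 2^38 · (41 choose 38) = 2930198488023040.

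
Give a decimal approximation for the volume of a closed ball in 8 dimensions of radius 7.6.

Volume = π^{8/2}·(7.6)^8/Γ(5) ≈ 4.51749e+07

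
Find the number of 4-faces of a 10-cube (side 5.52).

Choose 4 of 10 axes to span the face (C(10,4) = 210 ways), then fix each of the remaining 6 coordinates at one of its two extreme values (2^6 = 64 ways): 210·64 = 13440.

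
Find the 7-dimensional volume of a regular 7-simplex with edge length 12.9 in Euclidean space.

V_7 = √(8) · 12.9^7 / (7! · 2^(7/2)) ≈ 2948.75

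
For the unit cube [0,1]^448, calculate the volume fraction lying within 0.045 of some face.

1 - (1 - 2·0.045)^448 = 1 - 0.91^448 ≈ 1 - 4.472e-19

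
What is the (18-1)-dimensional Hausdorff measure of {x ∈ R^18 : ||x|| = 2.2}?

|∂B_18(2.2)| ≈ 979589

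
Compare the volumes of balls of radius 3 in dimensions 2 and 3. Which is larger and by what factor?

V_2(3) ≈ 28.2743, V_3(3) ≈ 113.097. The 3-ball is larger by a factor of 4.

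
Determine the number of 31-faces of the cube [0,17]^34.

An n-cube has C(n,k)·2^(n-k) k-faces. Here C(34,31)·2^3 = 5984·8 = 47872.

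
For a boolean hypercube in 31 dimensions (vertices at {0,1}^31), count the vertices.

An n-cube has 2^n vertices; for n = 31 that is 2^31 = 2147483648.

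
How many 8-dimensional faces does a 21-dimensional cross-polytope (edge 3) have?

Number of 8-faces = 2^(8+1) · C(21,8+1) = 512 · 293930 = 150492160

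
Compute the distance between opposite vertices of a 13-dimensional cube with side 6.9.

||(6.9,6.9,...,6.9)|| = √(13)·6.9 ≈ 24.8783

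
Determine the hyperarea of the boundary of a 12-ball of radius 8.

S = n·V_n(r)/r = 12·V_12(8)/8 (volume-to-surface relation), giving 2147483648·π^6/15 ≈ 1.37638e+11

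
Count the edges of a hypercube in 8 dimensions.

The 8-cube has n·2^(n-1) = 8·2^7 = 8·128 = 1024 edges.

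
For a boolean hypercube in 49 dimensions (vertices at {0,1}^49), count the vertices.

Number of vertices = 2^49 = 562949953421312.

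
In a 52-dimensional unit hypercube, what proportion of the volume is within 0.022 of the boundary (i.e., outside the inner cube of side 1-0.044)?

The inner cube has side 1-2·0.022 = 0.956 and volume (0.956)^52 ≈ 0.09634, so the shell holds 0.903659 of the volume.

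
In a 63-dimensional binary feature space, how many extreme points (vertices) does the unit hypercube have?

The 63-cube has 2^63 = 9223372036854775808 vertices.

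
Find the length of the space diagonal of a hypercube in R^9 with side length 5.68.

||(5.68,5.68,...,5.68)|| = √(9)·5.68 = 17.04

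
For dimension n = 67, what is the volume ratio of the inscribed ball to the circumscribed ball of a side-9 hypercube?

V_in / V_out = (r_in/r_out)^67 = (1/√67)^67 = 67^(-67/2) ≈ 6.70647e-62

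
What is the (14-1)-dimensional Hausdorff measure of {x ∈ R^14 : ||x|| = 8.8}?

S = n·V_n(r)/r = 14·V_14(8.8)/8.8 (volume-to-surface relation), giving 1.59229e+13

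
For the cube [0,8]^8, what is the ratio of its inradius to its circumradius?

r_in = 8/2 (half the side); r_out = 8√8/2 (half the diagonal). Ratio = 1/√8 ≈ 0.353553.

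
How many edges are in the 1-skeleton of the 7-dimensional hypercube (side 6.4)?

The 7-cube has n·2^(n-1) = 7·2^6 = 7·64 = 448 edges.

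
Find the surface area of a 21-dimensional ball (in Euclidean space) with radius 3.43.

|∂B_21(3.43)| ≈ 1.48816e+10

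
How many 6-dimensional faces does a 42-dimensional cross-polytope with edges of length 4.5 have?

An n-cross-polytope has 2^(k+1)·C(n,k+1) k-faces. Here 2^7·C(42,7) = 128·26978328 = 3453225984.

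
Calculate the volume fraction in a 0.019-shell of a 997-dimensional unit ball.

V(inner)/V(outer) = ((1-0.019)/1)^997 ≈ 4.943e-09, so the shell fraction is 0.9999999951.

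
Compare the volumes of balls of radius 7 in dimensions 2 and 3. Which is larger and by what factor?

V_2(7) ≈ 153.938, V_3(7) ≈ 1436.76. The 3-ball is larger by a factor of 9.333.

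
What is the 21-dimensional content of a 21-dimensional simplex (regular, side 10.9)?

V_21 = √(22) · 10.9^21 / (21! · 2^(21/2)) ≈ 0.387266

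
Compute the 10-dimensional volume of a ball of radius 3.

The n-ball volume is π^(n/2)·r^n/Γ(n/2+1). With n=10, r=3: V = 19683·π^5/40 ≈ 150585.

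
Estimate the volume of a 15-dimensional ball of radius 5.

The n-ball volume is π^(n/2)·r^n/Γ(n/2+1). With n=15, r=5: V = 312500000000·π^7/81081 ≈ 1.16407e+10.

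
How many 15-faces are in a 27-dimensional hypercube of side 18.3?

f_15(27-cube) = (27 choose 15) · 2^12 = 71204290560.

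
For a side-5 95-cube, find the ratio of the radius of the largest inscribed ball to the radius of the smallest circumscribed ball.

For an n-cube of any side s, the inradius is s/2 and the circumradius is s√n/2, so the ratio is 1/√95 ≈ 0.102598.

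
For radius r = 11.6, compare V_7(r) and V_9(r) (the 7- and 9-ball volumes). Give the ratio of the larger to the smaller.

V_7(11.6) ≈ 1.33532e+08, V_9(11.6) ≈ 1.25441e+10. The 9-ball is larger by a factor of 93.94.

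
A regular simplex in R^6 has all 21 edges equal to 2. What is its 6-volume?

V = (2^6 / 6!) · √((6+1) / 2^6) ≈ 0.0293972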